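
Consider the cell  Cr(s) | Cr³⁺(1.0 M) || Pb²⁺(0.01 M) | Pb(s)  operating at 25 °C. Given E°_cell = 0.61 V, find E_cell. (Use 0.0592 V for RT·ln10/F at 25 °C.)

Balancing electrons gives n = 6; the reaction quotient is Q = [Cr³⁺]^2/[Pb²⁺]^3 = 1 × 10^6.
At 25 °C, E = E° − (0.0592/n) log Q = 0.61 − (0.0592/6)(6.000) = 0.610 − 0.059 = 0.551 V.

0.551 V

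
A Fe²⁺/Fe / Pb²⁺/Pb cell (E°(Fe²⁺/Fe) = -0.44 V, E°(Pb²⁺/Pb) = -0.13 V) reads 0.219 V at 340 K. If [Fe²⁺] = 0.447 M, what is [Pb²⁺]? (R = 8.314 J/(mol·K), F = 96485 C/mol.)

9 × 10^-4 M

From the Nernst equation, ln Q = nF(E° − E)/RT = 2×96485×(0.31 − 0.219)/(8.314×340) = 6.212, so Q = 499.
With Q = [Fe²⁺]/[Pb²⁺] and the known concentrations, [Pb²⁺] in the denominator gives [Pb²⁺] = 9 × 10^-4 M.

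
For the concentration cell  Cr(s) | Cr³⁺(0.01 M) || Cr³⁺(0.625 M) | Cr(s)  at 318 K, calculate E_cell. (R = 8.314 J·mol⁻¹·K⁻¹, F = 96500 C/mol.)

Both half-cells are Cr³⁺/Cr, so E°_cell = 0. The concentrated side is the cathode; the cell reaction moves Cr³⁺ from high to low concentration with n = 3.
Q = [Cr³⁺]_dilute/[Cr³⁺]_conc = 0.01/0.625 = 0.0160.
E = 0 − (RT/nF) ln Q = −((8.314×318)/(3×96500))(-4.135) = 0.0378 V.

0.038 V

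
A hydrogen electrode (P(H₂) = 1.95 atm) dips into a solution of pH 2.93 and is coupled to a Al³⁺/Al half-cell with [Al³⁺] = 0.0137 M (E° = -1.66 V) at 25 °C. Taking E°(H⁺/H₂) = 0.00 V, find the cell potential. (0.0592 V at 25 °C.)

The hydrogen couple is the cathode, so E°_cell = 1.66 V; n = 6.
[H⁺] = 10^(−2.93) = 0.0012 M, and Q = [Al³⁺]^2·P(H₂)^3 / [H⁺]^6 = 5.29 × 10^14.
E = E° − (0.0592/6) log Q = 1.66 − (0.0592/6)(14.724) = 1.515 V.

1.51 V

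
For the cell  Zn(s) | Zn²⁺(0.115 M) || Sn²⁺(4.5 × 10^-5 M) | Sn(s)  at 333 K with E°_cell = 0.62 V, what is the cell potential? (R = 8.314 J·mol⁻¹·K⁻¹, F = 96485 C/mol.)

0.507 V

Balancing electrons gives n = 2; the reaction quotient is Q = [Zn²⁺]/[Sn²⁺] = 2560.
E = E° − (RT/nF) ln Q = 0.62 − (8.314×333)/(2×96485) × (7.846) = 0.620 − 0.113 = 0.507 V.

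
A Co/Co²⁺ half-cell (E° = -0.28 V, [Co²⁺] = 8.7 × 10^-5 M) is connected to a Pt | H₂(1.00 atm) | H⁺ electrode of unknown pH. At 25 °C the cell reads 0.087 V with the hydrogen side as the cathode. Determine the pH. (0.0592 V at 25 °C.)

E°_cell = 0.28 V and n = 2.
log Q = n(E° − E)/0.0592 = 2×(0.28 − 0.087)/0.0592 = 6.520.
With Q = [Co²⁺]·P(H₂) / [H⁺]^2, solving for [H⁺] gives log[H⁺] = -5.290, so pH = 5.29.

pH = 5.29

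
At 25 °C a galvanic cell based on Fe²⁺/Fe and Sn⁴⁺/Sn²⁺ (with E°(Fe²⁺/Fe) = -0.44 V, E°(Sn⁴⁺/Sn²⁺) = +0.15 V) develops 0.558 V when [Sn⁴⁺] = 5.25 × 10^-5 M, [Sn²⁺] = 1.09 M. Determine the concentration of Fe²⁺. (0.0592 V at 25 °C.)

5.8 × 10^-4 M

From the Nernst equation, log Q = n(E° − E)/0.0592 = 2(0.59 − 0.558)/0.0592 = 1.081, so Q = 12.1.
With Q = [Fe²⁺]·[Sn²⁺]/[Sn⁴⁺] and the known concentrations, [Fe²⁺] in the numerator gives [Fe²⁺] = 5.8 × 10^-4 M.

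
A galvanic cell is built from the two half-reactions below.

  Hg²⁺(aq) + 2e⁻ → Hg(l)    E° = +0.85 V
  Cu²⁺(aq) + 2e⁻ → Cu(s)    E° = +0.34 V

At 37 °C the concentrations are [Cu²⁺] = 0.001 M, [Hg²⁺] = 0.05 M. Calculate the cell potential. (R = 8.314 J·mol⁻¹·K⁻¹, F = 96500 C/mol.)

0.562 V

The Hg²⁺/Hg couple has the higher reduction potential and acts as the cathode, so E°_cell = +0.85 − (+0.34) = 0.51 V.
Balancing electrons gives n = 2; the reaction quotient is Q = [Cu²⁺]/[Hg²⁺] = 0.0200.
E = E° − (RT/nF) ln Q = 0.51 − (8.314×310)/(2×96500) × (-3.912) = 0.510 + 0.052 = 0.562 V.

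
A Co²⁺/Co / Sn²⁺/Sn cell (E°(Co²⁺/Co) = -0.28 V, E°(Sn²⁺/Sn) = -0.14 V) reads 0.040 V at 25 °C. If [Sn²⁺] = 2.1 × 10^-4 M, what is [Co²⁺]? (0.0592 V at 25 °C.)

0.5 M

From the Nernst equation, log Q = n(E° − E)/0.0592 = 2(0.14 − 0.040)/0.0592 = 3.378, so Q = 2390.
With Q = [Co²⁺]/[Sn²⁺] and the known concentrations, [Co²⁺] in the numerator gives [Co²⁺] = 0.5 M.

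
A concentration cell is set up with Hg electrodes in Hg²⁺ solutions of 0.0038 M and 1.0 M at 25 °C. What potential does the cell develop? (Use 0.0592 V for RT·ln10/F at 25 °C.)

0.072 V

Both half-cells are Hg²⁺/Hg, so E°_cell = 0. The concentrated side is the cathode; the cell reaction moves Hg²⁺ from high to low concentration with n = 2.
Q = [Hg²⁺]_dilute/[Hg²⁺]_conc = 0.0038/1.0 = 0.00380.
E = 0 − (0.0592/2) log Q = −(0.0592/2)(-2.420) = 0.0716 V.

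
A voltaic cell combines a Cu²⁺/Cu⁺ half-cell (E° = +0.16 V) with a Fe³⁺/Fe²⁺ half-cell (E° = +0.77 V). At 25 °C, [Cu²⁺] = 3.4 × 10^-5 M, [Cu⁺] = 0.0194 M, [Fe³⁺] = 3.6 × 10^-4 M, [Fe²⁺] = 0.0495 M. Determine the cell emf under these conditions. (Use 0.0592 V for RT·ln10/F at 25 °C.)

The Fe³⁺/Fe²⁺ couple has the higher reduction potential and acts as the cathode, so E°_cell = +0.77 − (+0.16) = 0.61 V.
Balancing electrons gives n = 1; the reaction quotient is Q = [Cu²⁺]·[Fe²⁺]/([Cu⁺]·[Fe³⁺]) = 0.241.
At 25 °C, E = E° − (0.0592/n) log Q = 0.61 − (0.0592/1)(-0.618) = 0.610 + 0.037 = 0.647 V.

0.647 V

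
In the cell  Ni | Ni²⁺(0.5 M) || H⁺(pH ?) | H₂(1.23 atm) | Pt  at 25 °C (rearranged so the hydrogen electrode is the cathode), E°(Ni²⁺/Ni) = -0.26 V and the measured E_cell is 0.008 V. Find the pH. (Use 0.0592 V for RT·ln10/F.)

E°_cell = 0.26 V and n = 2.
log Q = n(E° − E)/0.0592 = 2×(0.26 − 0.008)/0.0592 = 8.514.
With Q = [Ni²⁺]·P(H₂) / [H⁺]^2, solving for [H⁺] gives log[H⁺] = -4.362, so pH = 4.36.

pH = 4.36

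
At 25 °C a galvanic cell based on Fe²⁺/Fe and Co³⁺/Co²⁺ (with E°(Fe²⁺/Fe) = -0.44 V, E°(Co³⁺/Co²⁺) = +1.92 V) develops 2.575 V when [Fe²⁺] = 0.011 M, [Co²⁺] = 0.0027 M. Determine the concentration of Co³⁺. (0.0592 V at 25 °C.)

1.2 M

From the Nernst equation, log Q = n(E° − E)/0.0592 = 2(2.36 − 2.575)/0.0592 = -7.264, so Q = 5.45 × 10^-8.
With Q = [Fe²⁺]·[Co²⁺]^2/[Co³⁺]^2 and the known concentrations, [Co³⁺]^2 in the denominator gives [Co³⁺] = 1.2 M.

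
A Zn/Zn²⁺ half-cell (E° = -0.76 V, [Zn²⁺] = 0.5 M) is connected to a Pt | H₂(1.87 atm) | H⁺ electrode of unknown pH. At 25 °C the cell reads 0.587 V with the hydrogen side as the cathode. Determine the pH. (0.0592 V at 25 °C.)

E°_cell = 0.76 V and n = 2.
log Q = n(E° − E)/0.0592 = 2×(0.76 − 0.587)/0.0592 = 5.845.
With Q = [Zn²⁺]·P(H₂) / [H⁺]^2, solving for [H⁺] gives log[H⁺] = -2.937, so pH = 2.94.

pH = 2.94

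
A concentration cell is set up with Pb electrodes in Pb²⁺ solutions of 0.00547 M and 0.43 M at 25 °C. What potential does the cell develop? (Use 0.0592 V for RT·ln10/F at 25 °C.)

0.056 V

Both half-cells are Pb²⁺/Pb, so E°_cell = 0. The concentrated side is the cathode; the cell reaction moves Pb²⁺ from high to low concentration with n = 2.
Q = [Pb²⁺]_dilute/[Pb²⁺]_conc = 0.00547/0.43 = 0.0127.
E = 0 − (0.0592/2) log Q = −(0.0592/2)(-1.895) = 0.0561 V.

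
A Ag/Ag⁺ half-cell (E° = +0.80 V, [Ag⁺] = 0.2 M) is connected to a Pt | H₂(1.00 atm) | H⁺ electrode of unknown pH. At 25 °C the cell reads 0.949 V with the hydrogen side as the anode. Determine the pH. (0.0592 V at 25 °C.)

E°_cell = 0.80 V and n = 2.
log Q = n(E° − E)/0.0592 = 2×(0.80 − 0.949)/0.0592 = -5.034.
With Q = [H⁺]^2 / ([Ag⁺]^2·P(H₂)), solving for [H⁺] gives log[H⁺] = -3.216, so pH = 3.22.

pH = 3.22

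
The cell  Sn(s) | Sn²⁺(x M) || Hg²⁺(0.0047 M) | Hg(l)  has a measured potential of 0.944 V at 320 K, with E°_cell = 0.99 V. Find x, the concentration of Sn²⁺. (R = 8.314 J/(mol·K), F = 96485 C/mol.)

From the Nernst equation, ln Q = nF(E° − E)/RT = 2×96485×(0.99 − 0.944)/(8.314×320) = 3.336, so Q = 28.1.
With Q = [Sn²⁺]/[Hg²⁺] and the known concentrations, [Sn²⁺] in the numerator gives [Sn²⁺] = 0.13 M.

0.13 M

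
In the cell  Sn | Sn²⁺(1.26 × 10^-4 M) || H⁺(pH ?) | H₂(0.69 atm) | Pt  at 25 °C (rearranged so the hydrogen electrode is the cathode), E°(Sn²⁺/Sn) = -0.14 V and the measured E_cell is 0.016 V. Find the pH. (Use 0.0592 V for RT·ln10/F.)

pH = 4.12

E°_cell = 0.14 V and n = 2.
log Q = n(E° − E)/0.0592 = 2×(0.14 − 0.016)/0.0592 = 4.189.
With Q = [Sn²⁺]·P(H₂) / [H⁺]^2, solving for [H⁺] gives log[H⁺] = -4.125, so pH = 4.12.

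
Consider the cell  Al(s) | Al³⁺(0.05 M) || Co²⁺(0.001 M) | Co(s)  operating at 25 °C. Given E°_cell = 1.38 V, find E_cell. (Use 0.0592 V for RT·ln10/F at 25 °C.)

1.32 V

Balancing electrons gives n = 6; the reaction quotient is Q = [Al³⁺]^2/[Co²⁺]^3 = 2.5 × 10^6.
At 25 °C, E = E° − (0.0592/n) log Q = 1.38 − (0.0592/6)(6.398) = 1.380 − 0.063 = 1.317 V.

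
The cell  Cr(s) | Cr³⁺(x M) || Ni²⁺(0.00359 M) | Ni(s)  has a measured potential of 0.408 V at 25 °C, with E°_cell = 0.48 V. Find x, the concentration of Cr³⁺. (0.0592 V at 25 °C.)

0.96 M

From the Nernst equation, log Q = n(E° − E)/0.0592 = 6(0.48 − 0.408)/0.0592 = 7.297, so Q = 1.98 × 10^7.
With Q = [Cr³⁺]^2/[Ni²⁺]^3 and the known concentrations, [Cr³⁺]^2 in the numerator gives [Cr³⁺] = 0.96 M.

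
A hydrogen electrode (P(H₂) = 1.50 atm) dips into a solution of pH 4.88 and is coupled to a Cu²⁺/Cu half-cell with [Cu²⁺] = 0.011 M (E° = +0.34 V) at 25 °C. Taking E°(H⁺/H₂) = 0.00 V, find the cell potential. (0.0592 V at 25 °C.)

The Cu²⁺/Cu couple is the cathode, so E°_cell = 0.34 V; n = 2.
[H⁺] = 10^(−4.88) = 1.3 × 10^-5 M, and Q = [H⁺]^2 / ([Cu²⁺]·P(H₂)) = 1.05 × 10^-8.
E = E° − (0.0592/2) log Q = 0.34 − (0.0592/2)(-7.977) = 0.576 V.

0.58 V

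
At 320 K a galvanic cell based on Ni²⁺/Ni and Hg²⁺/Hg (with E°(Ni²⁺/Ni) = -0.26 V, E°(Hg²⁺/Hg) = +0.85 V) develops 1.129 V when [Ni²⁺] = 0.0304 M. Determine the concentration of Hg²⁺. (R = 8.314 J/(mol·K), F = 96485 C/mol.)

0.12 M

From the Nernst equation, ln Q = nF(E° − E)/RT = 2×96485×(1.11 − 1.129)/(8.314×320) = -1.378, so Q = 0.252.
With Q = [Ni²⁺]/[Hg²⁺] and the known concentrations, [Hg²⁺] in the denominator gives [Hg²⁺] = 0.12 M.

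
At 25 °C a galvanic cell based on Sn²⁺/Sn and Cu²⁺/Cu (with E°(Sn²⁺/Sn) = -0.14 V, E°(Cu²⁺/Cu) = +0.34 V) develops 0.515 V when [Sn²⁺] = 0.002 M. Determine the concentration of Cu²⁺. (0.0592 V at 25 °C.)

From the Nernst equation, log Q = n(E° − E)/0.0592 = 2(0.48 − 0.515)/0.0592 = -1.182, so Q = 0.0657.
With Q = [Sn²⁺]/[Cu²⁺] and the known concentrations, [Cu²⁺] in the denominator gives [Cu²⁺] = 0.03 M.

0.03 M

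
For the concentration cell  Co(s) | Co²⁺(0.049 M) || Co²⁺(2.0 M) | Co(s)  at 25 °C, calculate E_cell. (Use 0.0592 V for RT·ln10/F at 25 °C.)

Both half-cells are Co²⁺/Co, so E°_cell = 0. The concentrated side is the cathode; the cell reaction moves Co²⁺ from high to low concentration with n = 2.
Q = [Co²⁺]_dilute/[Co²⁺]_conc = 0.049/2.0 = 0.0245.
E = 0 − (0.0592/2) log Q = −(0.0592/2)(-1.611) = 0.0477 V.

0.048 V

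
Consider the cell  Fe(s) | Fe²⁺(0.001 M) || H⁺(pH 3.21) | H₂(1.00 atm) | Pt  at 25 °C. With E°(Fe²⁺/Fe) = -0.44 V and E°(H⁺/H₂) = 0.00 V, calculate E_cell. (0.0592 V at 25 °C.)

0.34 V

The hydrogen couple is the cathode, so E°_cell = 0.44 V; n = 2.
[H⁺] = 10^(−3.21) = 6.2 × 10^-4 M, and Q = [Fe²⁺]·P(H₂) / [H⁺]^2 = 2630.
E = E° − (0.0592/2) log Q = 0.44 − (0.0592/2)(3.420) = 0.339 V.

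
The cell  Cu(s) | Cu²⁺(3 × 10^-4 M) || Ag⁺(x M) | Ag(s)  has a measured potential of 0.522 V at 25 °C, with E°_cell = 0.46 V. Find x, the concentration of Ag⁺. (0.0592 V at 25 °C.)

From the Nernst equation, log Q = n(E° − E)/0.0592 = 2(0.46 − 0.522)/0.0592 = -2.095, so Q = 0.00804.
With Q = [Cu²⁺]/[Ag⁺]^2 and the known concentrations, [Ag⁺]^2 in the denominator gives [Ag⁺] = 0.19 M.

0.19 M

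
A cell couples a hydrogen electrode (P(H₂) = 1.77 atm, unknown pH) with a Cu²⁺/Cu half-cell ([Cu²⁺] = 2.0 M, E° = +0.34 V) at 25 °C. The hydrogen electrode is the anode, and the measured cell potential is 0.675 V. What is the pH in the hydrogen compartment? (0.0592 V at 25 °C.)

pH = 5.38

E°_cell = 0.34 V and n = 2.
log Q = n(E° − E)/0.0592 = 2×(0.34 − 0.675)/0.0592 = -11.318.
With Q = [H⁺]^2 / ([Cu²⁺]·P(H₂)), solving for [H⁺] gives log[H⁺] = -5.384, so pH = 5.38.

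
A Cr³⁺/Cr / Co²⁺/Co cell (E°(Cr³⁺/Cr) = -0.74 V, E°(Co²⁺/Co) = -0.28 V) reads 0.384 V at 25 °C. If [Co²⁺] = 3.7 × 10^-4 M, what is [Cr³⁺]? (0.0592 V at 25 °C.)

From the Nernst equation, log Q = n(E° − E)/0.0592 = 6(0.46 − 0.384)/0.0592 = 7.703, so Q = 5.04 × 10^7.
With Q = [Cr³⁺]^2/[Co²⁺]^3 and the known concentrations, [Cr³⁺]^2 in the numerator gives [Cr³⁺] = 0.051 M.

0.051 M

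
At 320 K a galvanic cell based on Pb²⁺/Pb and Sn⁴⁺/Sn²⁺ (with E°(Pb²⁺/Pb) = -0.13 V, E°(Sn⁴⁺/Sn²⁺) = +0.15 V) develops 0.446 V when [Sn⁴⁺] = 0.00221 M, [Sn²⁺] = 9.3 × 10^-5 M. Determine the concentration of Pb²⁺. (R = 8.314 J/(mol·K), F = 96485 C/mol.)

From the Nernst equation, ln Q = nF(E° − E)/RT = 2×96485×(0.28 − 0.446)/(8.314×320) = -12.040, so Q = 5.9 × 10^-6.
With Q = [Pb²⁺]·[Sn²⁺]/[Sn⁴⁺] and the known concentrations, [Pb²⁺] in the numerator gives [Pb²⁺] = 1.4 × 10^-4 M.

1.4 × 10^-4 M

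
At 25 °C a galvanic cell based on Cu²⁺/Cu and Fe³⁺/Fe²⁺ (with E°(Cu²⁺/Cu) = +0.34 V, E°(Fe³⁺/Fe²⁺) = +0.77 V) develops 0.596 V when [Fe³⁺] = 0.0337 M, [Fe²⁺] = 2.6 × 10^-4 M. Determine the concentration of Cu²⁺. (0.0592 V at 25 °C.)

From the Nernst equation, log Q = n(E° − E)/0.0592 = 2(0.43 − 0.596)/0.0592 = -5.608, so Q = 2.47 × 10^-6.
With Q = [Cu²⁺]·[Fe²⁺]^2/[Fe³⁺]^2 and the known concentrations, [Cu²⁺] in the numerator gives [Cu²⁺] = 0.041 M.

0.041 M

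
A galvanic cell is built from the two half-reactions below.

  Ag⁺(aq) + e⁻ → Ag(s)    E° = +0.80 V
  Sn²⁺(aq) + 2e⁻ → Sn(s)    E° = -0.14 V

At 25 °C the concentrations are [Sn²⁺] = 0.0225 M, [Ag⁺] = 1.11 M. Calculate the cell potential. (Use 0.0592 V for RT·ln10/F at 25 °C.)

0.991 V

The Ag⁺/Ag couple has the higher reduction potential and acts as the cathode, so E°_cell = +0.80 − (-0.14) = 0.94 V.
Balancing electrons gives n = 2; the reaction quotient is Q = [Sn²⁺]/[Ag⁺]^2 = 0.0183.
At 25 °C, E = E° − (0.0592/n) log Q = 0.94 − (0.0592/2)(-1.738) = 0.940 + 0.051 = 0.991 V.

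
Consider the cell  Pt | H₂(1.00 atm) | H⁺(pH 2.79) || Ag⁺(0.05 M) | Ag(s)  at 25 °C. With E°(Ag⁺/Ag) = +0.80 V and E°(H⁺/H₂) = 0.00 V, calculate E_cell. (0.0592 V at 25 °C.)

0.89 V

The Ag⁺/Ag couple is the cathode, so E°_cell = 0.80 V; n = 2.
[H⁺] = 10^(−2.79) = 0.0016 M, and Q = [H⁺]^2 / ([Ag⁺]^2·P(H₂)) = 0.00105.
E = E° − (0.0592/2) log Q = 0.80 − (0.0592/2)(-2.978) = 0.888 V.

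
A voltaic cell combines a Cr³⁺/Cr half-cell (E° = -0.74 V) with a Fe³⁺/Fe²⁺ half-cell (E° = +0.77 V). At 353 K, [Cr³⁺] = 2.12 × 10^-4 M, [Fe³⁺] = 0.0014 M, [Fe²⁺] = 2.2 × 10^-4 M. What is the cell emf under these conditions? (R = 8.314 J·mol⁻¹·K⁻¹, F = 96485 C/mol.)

1.65 V

The Fe³⁺/Fe²⁺ couple has the higher reduction potential and acts as the cathode, so E°_cell = +0.77 − (-0.74) = 1.51 V.
Balancing electrons gives n = 3; the reaction quotient is Q = [Cr³⁺]·[Fe²⁺]^3/[Fe³⁺]^3 = 8.23 × 10^-7.
E = E° − (RT/nF) ln Q = 1.51 − (8.314×353)/(3×96485) × (-14.011) = 1.510 + 0.142 = 1.652 V.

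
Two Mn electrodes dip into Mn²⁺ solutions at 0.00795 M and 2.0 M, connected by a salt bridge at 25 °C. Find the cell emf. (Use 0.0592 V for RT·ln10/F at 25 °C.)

Both half-cells are Mn²⁺/Mn, so E°_cell = 0. The concentrated side is the cathode; the cell reaction moves Mn²⁺ from high to low concentration with n = 2.
Q = [Mn²⁺]_dilute/[Mn²⁺]_conc = 0.00795/2.0 = 0.00398.
E = 0 − (0.0592/2) log Q = −(0.0592/2)(-2.401) = 0.0711 V.

0.071 V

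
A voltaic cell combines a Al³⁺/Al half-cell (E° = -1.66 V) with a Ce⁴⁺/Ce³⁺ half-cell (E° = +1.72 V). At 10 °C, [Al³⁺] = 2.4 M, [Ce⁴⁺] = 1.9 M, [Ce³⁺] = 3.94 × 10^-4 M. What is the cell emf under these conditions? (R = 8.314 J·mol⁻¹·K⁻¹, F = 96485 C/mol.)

3.58 V

The Ce⁴⁺/Ce³⁺ couple has the higher reduction potential and acts as the cathode, so E°_cell = +1.72 − (-1.66) = 3.38 V.
Balancing electrons gives n = 3; the reaction quotient is Q = [Al³⁺]·[Ce³⁺]^3/[Ce⁴⁺]^3 = 2.14 × 10^-11.
E = E° − (RT/nF) ln Q = 3.38 − (8.314×283)/(3×96485) × (-24.568) = 3.380 + 0.200 = 3.580 V.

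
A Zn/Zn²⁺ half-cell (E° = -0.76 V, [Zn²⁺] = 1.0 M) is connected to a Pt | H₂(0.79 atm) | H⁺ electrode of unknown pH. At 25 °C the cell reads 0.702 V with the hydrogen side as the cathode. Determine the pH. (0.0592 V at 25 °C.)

pH = 1.03

E°_cell = 0.76 V and n = 2.
log Q = n(E° − E)/0.0592 = 2×(0.76 − 0.702)/0.0592 = 1.959.
With Q = [Zn²⁺]·P(H₂) / [H⁺]^2, solving for [H⁺] gives log[H⁺] = -1.031, so pH = 1.03.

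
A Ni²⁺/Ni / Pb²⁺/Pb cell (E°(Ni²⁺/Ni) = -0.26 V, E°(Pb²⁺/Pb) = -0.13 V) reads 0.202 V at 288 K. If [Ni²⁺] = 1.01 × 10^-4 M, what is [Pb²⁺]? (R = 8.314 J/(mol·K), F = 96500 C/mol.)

0.033 M

From the Nernst equation, ln Q = nF(E° − E)/RT = 2×96500×(0.13 − 0.202)/(8.314×288) = -5.803, so Q = 0.00302.
With Q = [Ni²⁺]/[Pb²⁺] and the known concentrations, [Pb²⁺] in the denominator gives [Pb²⁺] = 0.033 M.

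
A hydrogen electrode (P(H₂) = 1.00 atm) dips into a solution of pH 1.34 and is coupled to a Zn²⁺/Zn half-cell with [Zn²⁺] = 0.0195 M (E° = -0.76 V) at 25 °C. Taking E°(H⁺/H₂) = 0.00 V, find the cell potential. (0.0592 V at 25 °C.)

The hydrogen couple is the cathode, so E°_cell = 0.76 V; n = 2.
[H⁺] = 10^(−1.34) = 0.046 M, and Q = [Zn²⁺]·P(H₂) / [H⁺]^2 = 9.33.
E = E° − (0.0592/2) log Q = 0.76 − (0.0592/2)(0.970) = 0.731 V.

0.73 V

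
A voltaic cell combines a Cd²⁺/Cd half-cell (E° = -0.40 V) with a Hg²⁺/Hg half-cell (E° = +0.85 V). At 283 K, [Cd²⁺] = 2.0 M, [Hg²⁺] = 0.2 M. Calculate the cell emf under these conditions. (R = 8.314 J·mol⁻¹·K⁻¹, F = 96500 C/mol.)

1.22 V

The Hg²⁺/Hg couple has the higher reduction potential and acts as the cathode, so E°_cell = +0.85 − (-0.40) = 1.25 V.
Balancing electrons gives n = 2; the reaction quotient is Q = [Cd²⁺]/[Hg²⁺] = 10.0.
E = E° − (RT/nF) ln Q = 1.25 − (8.314×283)/(2×96500) × (2.303) = 1.250 − 0.028 = 1.222 V.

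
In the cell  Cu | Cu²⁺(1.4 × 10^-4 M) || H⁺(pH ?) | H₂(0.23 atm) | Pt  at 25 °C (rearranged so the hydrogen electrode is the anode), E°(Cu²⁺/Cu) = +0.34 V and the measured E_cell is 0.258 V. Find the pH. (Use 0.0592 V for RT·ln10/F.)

E°_cell = 0.34 V and n = 2.
log Q = n(E° − E)/0.0592 = 2×(0.34 − 0.258)/0.0592 = 2.770.
With Q = [H⁺]^2 / ([Cu²⁺]·P(H₂)), solving for [H⁺] gives log[H⁺] = -0.861, so pH = 0.86.

pH = 0.86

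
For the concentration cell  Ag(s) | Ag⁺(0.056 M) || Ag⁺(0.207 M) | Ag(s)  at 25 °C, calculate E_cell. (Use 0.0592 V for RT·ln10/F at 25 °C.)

0.034 V

Both half-cells are Ag⁺/Ag, so E°_cell = 0. The concentrated side is the cathode; the cell reaction moves Ag⁺ from high to low concentration with n = 1.
Q = [Ag⁺]_dilute/[Ag⁺]_conc = 0.056/0.207 = 0.271.
E = 0 − (0.0592/1) log Q = −(0.0592/1)(-0.568) = 0.0336 V.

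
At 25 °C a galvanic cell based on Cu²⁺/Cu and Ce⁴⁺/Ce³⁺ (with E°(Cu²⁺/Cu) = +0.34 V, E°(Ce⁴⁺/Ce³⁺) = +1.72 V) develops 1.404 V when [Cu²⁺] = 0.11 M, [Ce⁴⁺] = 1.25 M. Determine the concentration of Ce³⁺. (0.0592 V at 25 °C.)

1.5 M

From the Nernst equation, log Q = n(E° − E)/0.0592 = 2(1.38 − 1.404)/0.0592 = -0.811, so Q = 0.155.
With Q = [Cu²⁺]·[Ce³⁺]^2/[Ce⁴⁺]^2 and the known concentrations, [Ce³⁺]^2 in the numerator gives [Ce³⁺] = 1.5 M.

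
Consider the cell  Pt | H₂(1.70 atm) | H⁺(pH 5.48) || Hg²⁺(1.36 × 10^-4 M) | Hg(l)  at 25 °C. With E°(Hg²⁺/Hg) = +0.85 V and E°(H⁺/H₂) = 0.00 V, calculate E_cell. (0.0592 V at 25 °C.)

The Hg²⁺/Hg couple is the cathode, so E°_cell = 0.85 V; n = 2.
[H⁺] = 10^(−5.48) = 3.3 × 10^-6 M, and Q = [H⁺]^2 / ([Hg²⁺]·P(H₂)) = 4.74 × 10^-8.
E = E° − (0.0592/2) log Q = 0.85 − (0.0592/2)(-7.324) = 1.067 V.

1.07 V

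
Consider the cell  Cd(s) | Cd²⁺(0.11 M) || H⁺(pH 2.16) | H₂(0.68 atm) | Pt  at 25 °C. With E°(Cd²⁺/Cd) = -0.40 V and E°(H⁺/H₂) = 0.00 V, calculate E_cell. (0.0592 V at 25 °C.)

0.31 V

The hydrogen couple is the cathode, so E°_cell = 0.40 V; n = 2.
[H⁺] = 10^(−2.16) = 0.0069 M, and Q = [Cd²⁺]·P(H₂) / [H⁺]^2 = 1560.
E = E° − (0.0592/2) log Q = 0.40 − (0.0592/2)(3.194) = 0.305 V.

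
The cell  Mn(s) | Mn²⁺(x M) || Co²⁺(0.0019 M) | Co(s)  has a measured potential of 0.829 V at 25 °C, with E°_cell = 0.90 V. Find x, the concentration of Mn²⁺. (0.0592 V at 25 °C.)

0.48 M

From the Nernst equation, log Q = n(E° − E)/0.0592 = 2(0.90 − 0.829)/0.0592 = 2.399, so Q = 250.
With Q = [Mn²⁺]/[Co²⁺] and the known concentrations, [Mn²⁺] in the numerator gives [Mn²⁺] = 0.48 M.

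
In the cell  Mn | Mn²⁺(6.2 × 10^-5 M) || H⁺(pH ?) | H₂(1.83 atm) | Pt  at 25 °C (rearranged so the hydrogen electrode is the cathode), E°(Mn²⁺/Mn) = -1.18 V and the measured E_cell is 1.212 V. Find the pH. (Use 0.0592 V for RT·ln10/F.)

E°_cell = 1.18 V and n = 2.
log Q = n(E° − E)/0.0592 = 2×(1.18 − 1.212)/0.0592 = -1.081.
With Q = [Mn²⁺]·P(H₂) / [H⁺]^2, solving for [H⁺] gives log[H⁺] = -1.432, so pH = 1.43.

pH = 1.43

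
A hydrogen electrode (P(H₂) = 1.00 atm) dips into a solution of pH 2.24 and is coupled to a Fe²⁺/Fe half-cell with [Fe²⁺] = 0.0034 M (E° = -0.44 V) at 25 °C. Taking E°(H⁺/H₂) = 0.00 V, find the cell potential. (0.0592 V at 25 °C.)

The hydrogen couple is the cathode, so E°_cell = 0.44 V; n = 2.
[H⁺] = 10^(−2.24) = 0.0058 M, and Q = [Fe²⁺]·P(H₂) / [H⁺]^2 = 103.
E = E° − (0.0592/2) log Q = 0.44 − (0.0592/2)(2.011) = 0.380 V.

0.38 V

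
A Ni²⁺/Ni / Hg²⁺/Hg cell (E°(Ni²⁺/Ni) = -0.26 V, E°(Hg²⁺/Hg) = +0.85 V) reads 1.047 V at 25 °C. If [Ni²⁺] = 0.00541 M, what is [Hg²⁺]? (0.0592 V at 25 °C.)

From the Nernst equation, log Q = n(E° − E)/0.0592 = 2(1.11 − 1.047)/0.0592 = 2.128, so Q = 134.
With Q = [Ni²⁺]/[Hg²⁺] and the known concentrations, [Hg²⁺] in the denominator gives [Hg²⁺] = 4 × 10^-5 M.

4 × 10^-5 M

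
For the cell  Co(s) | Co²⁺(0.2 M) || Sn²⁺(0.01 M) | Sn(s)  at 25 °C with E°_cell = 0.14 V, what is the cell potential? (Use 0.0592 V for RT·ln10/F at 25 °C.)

0.101 V

Balancing electrons gives n = 2; the reaction quotient is Q = [Co²⁺]/[Sn²⁺] = 20.0.
At 25 °C, E = E° − (0.0592/n) log Q = 0.14 − (0.0592/2)(1.301) = 0.140 − 0.039 = 0.101 V.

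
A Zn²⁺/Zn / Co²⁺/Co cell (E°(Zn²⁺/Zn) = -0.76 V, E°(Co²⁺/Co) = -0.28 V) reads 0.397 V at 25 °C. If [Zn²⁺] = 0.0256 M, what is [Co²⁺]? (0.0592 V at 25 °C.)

4 × 10^-5 M

From the Nernst equation, log Q = n(E° − E)/0.0592 = 2(0.48 − 0.397)/0.0592 = 2.804, so Q = 637.
With Q = [Zn²⁺]/[Co²⁺] and the known concentrations, [Co²⁺] in the denominator gives [Co²⁺] = 4 × 10^-5 M.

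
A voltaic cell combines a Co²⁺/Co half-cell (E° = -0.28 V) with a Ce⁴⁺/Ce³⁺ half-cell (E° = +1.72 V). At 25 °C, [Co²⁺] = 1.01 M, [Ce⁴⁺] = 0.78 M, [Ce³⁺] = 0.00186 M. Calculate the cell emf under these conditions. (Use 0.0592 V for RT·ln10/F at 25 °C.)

The Ce⁴⁺/Ce³⁺ couple has the higher reduction potential and acts as the cathode, so E°_cell = +1.72 − (-0.28) = 2.00 V.
Balancing electrons gives n = 2; the reaction quotient is Q = [Co²⁺]·[Ce³⁺]^2/[Ce⁴⁺]^2 = 5.74 × 10^-6.
At 25 °C, E = E° − (0.0592/n) log Q = 2.00 − (0.0592/2)(-5.241) = 2.000 + 0.155 = 2.155 V.

2.16 V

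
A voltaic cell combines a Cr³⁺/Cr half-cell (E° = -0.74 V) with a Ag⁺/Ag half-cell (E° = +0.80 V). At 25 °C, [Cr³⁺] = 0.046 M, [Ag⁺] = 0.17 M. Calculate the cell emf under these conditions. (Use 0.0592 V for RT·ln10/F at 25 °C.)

1.52 V

The Ag⁺/Ag couple has the higher reduction potential and acts as the cathode, so E°_cell = +0.80 − (-0.74) = 1.54 V.
Balancing electrons gives n = 3; the reaction quotient is Q = [Cr³⁺]/[Ag⁺]^3 = 9.36.
At 25 °C, E = E° − (0.0592/n) log Q = 1.54 − (0.0592/3)(0.971) = 1.540 − 0.019 = 1.521 V.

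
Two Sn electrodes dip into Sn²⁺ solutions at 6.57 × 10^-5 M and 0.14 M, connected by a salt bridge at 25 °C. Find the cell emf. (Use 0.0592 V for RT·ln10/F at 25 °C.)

Both half-cells are Sn²⁺/Sn, so E°_cell = 0. The concentrated side is the cathode; the cell reaction moves Sn²⁺ from high to low concentration with n = 2.
Q = [Sn²⁺]_dilute/[Sn²⁺]_conc = 6.57 × 10^-5/0.14 = 4.69 × 10^-4.
E = 0 − (0.0592/2) log Q = −(0.0592/2)(-3.329) = 0.0985 V.

0.099 V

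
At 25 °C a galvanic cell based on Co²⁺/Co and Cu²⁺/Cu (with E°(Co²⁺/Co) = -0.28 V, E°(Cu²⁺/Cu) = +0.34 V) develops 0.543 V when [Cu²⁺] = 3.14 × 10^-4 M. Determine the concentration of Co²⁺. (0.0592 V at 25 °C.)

From the Nernst equation, log Q = n(E° − E)/0.0592 = 2(0.62 − 0.543)/0.0592 = 2.601, so Q = 399.
With Q = [Co²⁺]/[Cu²⁺] and the known concentrations, [Co²⁺] in the numerator gives [Co²⁺] = 0.13 M.

0.13 M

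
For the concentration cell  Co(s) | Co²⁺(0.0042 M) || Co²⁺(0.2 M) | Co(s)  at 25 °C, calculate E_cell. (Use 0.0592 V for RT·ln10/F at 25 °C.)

0.050 V

Both half-cells are Co²⁺/Co, so E°_cell = 0. The concentrated side is the cathode; the cell reaction moves Co²⁺ from high to low concentration with n = 2.
Q = [Co²⁺]_dilute/[Co²⁺]_conc = 0.0042/0.2 = 0.0210.
E = 0 − (0.0592/2) log Q = −(0.0592/2)(-1.678) = 0.0497 V.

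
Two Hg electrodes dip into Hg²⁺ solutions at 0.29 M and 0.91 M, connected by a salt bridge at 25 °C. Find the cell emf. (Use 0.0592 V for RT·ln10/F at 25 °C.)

0.015 V

Both half-cells are Hg²⁺/Hg, so E°_cell = 0. The concentrated side is the cathode; the cell reaction moves Hg²⁺ from high to low concentration with n = 2.
Q = [Hg²⁺]_dilute/[Hg²⁺]_conc = 0.29/0.91 = 0.319.
E = 0 − (0.0592/2) log Q = −(0.0592/2)(-0.497) = 0.0147 V.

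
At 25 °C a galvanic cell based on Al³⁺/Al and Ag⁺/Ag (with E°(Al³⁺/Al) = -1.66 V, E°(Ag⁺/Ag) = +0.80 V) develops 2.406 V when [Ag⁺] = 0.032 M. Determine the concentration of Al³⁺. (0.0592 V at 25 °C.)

0.018 M

From the Nernst equation, log Q = n(E° − E)/0.0592 = 3(2.46 − 2.406)/0.0592 = 2.736, so Q = 545.
With Q = [Al³⁺]/[Ag⁺]^3 and the known concentrations, [Al³⁺] in the numerator gives [Al³⁺] = 0.018 M.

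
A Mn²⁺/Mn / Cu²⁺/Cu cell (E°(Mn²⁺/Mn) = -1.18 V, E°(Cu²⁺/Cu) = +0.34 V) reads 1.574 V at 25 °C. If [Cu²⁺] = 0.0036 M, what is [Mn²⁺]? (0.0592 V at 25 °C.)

From the Nernst equation, log Q = n(E° − E)/0.0592 = 2(1.52 − 1.574)/0.0592 = -1.824, so Q = 0.0150.
With Q = [Mn²⁺]/[Cu²⁺] and the known concentrations, [Mn²⁺] in the numerator gives [Mn²⁺] = 5.4 × 10^-5 M.

5.4 × 10^-5 M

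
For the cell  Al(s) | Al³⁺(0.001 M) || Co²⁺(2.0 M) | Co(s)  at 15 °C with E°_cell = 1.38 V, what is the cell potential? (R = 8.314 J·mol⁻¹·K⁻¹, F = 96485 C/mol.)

Balancing electrons gives n = 6; the reaction quotient is Q = [Al³⁺]^2/[Co²⁺]^3 = 1.25 × 10^-7.
E = E° − (RT/nF) ln Q = 1.38 − (8.314×288)/(6×96485) × (-15.895) = 1.380 + 0.066 = 1.446 V.

1.45 V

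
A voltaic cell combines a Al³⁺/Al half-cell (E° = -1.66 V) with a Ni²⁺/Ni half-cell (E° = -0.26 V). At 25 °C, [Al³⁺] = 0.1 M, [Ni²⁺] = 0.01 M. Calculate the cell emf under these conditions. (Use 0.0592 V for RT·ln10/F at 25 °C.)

The Ni²⁺/Ni couple has the higher reduction potential and acts as the cathode, so E°_cell = -0.26 − (-1.66) = 1.40 V.
Balancing electrons gives n = 6; the reaction quotient is Q = [Al³⁺]^2/[Ni²⁺]^3 = 1 × 10^4.
At 25 °C, E = E° − (0.0592/n) log Q = 1.40 − (0.0592/6)(4.000) = 1.400 − 0.039 = 1.361 V.

1.36 V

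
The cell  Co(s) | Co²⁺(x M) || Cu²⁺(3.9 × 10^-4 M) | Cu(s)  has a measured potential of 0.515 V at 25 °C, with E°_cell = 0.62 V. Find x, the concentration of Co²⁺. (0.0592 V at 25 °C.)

1.4 M

From the Nernst equation, log Q = n(E° − E)/0.0592 = 2(0.62 − 0.515)/0.0592 = 3.547, so Q = 3530.
With Q = [Co²⁺]/[Cu²⁺] and the known concentrations, [Co²⁺] in the numerator gives [Co²⁺] = 1.4 M.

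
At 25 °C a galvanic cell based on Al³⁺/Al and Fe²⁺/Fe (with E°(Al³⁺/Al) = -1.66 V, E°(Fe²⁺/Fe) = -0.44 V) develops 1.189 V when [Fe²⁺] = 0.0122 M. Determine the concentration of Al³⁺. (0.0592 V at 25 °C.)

0.05 M

From the Nernst equation, log Q = n(E° − E)/0.0592 = 6(1.22 − 1.189)/0.0592 = 3.142, so Q = 1390.
With Q = [Al³⁺]^2/[Fe²⁺]^3 and the known concentrations, [Al³⁺]^2 in the numerator gives [Al³⁺] = 0.05 M.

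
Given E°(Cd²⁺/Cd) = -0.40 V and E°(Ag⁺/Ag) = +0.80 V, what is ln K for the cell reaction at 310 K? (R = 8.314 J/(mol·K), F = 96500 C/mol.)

ln K = 89.9

E°_cell = +0.80 − (-0.40) = 1.20 V, with n = 2 electrons transferred.
At equilibrium E = 0, so the Nernst equation gives ln K = nFE°/RT = (2)(96500)(1.20)/((8.314)(310)) = 89.86.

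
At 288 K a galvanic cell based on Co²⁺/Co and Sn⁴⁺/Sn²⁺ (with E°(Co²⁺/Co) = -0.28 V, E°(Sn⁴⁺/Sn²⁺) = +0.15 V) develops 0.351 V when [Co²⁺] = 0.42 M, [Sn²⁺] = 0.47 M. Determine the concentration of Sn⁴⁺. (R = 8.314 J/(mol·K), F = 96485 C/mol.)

3.4 × 10^-4 M

From the Nernst equation, ln Q = nF(E° − E)/RT = 2×96485×(0.43 − 0.351)/(8.314×288) = 6.367, so Q = 582.
With Q = [Co²⁺]·[Sn²⁺]/[Sn⁴⁺] and the known concentrations, [Sn⁴⁺] in the denominator gives [Sn⁴⁺] = 3.4 × 10^-4 M.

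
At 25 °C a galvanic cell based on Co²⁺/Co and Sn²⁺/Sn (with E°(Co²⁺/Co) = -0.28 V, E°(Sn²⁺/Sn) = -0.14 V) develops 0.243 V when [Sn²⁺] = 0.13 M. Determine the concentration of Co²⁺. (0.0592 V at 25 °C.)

4.3 × 10^-5 M

From the Nernst equation, log Q = n(E° − E)/0.0592 = 2(0.14 − 0.243)/0.0592 = -3.480, so Q = 3.31 × 10^-4.
With Q = [Co²⁺]/[Sn²⁺] and the known concentrations, [Co²⁺] in the numerator gives [Co²⁺] = 4.3 × 10^-5 M.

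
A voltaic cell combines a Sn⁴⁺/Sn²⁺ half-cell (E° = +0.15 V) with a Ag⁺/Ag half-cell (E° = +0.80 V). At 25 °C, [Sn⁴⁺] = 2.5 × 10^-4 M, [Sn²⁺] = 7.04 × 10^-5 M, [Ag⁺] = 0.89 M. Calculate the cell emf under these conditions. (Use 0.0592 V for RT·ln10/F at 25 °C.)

The Ag⁺/Ag couple has the higher reduction potential and acts as the cathode, so E°_cell = +0.80 − (+0.15) = 0.65 V.
Balancing electrons gives n = 2; the reaction quotient is Q = [Sn⁴⁺]/([Sn²⁺]·[Ag⁺]^2) = 4.48.
At 25 °C, E = E° − (0.0592/n) log Q = 0.65 − (0.0592/2)(0.652) = 0.650 − 0.019 = 0.631 V.

0.631 V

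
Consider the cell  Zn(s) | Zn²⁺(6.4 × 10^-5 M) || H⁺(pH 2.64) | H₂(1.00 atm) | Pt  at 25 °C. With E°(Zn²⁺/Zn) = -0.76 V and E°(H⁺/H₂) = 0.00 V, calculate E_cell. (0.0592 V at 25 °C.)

0.73 V

The hydrogen couple is the cathode, so E°_cell = 0.76 V; n = 2.
[H⁺] = 10^(−2.64) = 0.0023 M, and Q = [Zn²⁺]·P(H₂) / [H⁺]^2 = 12.2.
E = E° − (0.0592/2) log Q = 0.76 − (0.0592/2)(1.086) = 0.728 V.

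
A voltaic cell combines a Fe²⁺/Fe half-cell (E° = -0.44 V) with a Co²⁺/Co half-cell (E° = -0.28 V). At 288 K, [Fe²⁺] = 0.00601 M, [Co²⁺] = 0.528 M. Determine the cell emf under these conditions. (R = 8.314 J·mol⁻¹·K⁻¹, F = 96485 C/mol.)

The Co²⁺/Co couple has the higher reduction potential and acts as the cathode, so E°_cell = -0.28 − (-0.44) = 0.16 V.
Balancing electrons gives n = 2; the reaction quotient is Q = [Fe²⁺]/[Co²⁺] = 0.0114.
E = E° − (RT/nF) ln Q = 0.16 − (8.314×288)/(2×96485) × (-4.476) = 0.160 + 0.056 = 0.216 V.

0.216 V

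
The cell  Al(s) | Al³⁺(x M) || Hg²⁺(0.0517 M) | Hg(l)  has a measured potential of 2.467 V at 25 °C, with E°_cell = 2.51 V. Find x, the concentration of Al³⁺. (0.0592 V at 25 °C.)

From the Nernst equation, log Q = n(E° − E)/0.0592 = 6(2.51 − 2.467)/0.0592 = 4.358, so Q = 2.28 × 10^4.
With Q = [Al³⁺]^2/[Hg²⁺]^3 and the known concentrations, [Al³⁺]^2 in the numerator gives [Al³⁺] = 1.8 M.

1.8 M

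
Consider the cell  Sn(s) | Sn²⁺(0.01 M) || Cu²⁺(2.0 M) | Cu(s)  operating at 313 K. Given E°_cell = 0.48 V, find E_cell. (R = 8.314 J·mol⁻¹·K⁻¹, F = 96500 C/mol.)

0.551 V

Balancing electrons gives n = 2; the reaction quotient is Q = [Sn²⁺]/[Cu²⁺] = 0.00500.
E = E° − (RT/nF) ln Q = 0.48 − (8.314×313)/(2×96500) × (-5.298) = 0.480 + 0.071 = 0.551 V.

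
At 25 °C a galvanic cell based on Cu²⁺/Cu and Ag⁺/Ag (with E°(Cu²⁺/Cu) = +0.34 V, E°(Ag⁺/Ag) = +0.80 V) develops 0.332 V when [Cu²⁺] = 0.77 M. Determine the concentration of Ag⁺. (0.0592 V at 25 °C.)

0.006 M

From the Nernst equation, log Q = n(E° − E)/0.0592 = 2(0.46 − 0.332)/0.0592 = 4.324, so Q = 2.11 × 10^4.
With Q = [Cu²⁺]/[Ag⁺]^2 and the known concentrations, [Ag⁺]^2 in the denominator gives [Ag⁺] = 0.006 M.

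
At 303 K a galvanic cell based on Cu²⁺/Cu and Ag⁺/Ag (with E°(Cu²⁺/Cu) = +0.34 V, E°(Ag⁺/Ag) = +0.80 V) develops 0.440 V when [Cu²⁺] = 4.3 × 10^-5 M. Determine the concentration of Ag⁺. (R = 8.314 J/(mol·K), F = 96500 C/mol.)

0.003 M

From the Nernst equation, ln Q = nF(E° − E)/RT = 2×96500×(0.46 − 0.440)/(8.314×303) = 1.532, so Q = 4.63.
With Q = [Cu²⁺]/[Ag⁺]^2 and the known concentrations, [Ag⁺]^2 in the denominator gives [Ag⁺] = 0.003 M.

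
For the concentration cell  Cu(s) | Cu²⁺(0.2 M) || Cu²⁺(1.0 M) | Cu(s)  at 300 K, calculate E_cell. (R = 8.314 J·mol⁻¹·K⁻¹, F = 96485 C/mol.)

0.021 V

Both half-cells are Cu²⁺/Cu, so E°_cell = 0. The concentrated side is the cathode; the cell reaction moves Cu²⁺ from high to low concentration with n = 2.
Q = [Cu²⁺]_dilute/[Cu²⁺]_conc = 0.2/1.0 = 0.200.
E = 0 − (RT/nF) ln Q = −((8.314×300)/(2×96485))(-1.609) = 0.0208 V.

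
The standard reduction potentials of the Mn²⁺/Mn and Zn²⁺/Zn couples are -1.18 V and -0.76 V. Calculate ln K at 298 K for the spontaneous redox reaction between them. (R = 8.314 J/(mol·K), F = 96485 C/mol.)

ln K = 32.7

E°_cell = -0.76 − (-1.18) = 0.42 V, with n = 2 electrons transferred.
At equilibrium E = 0, so the Nernst equation gives ln K = nFE°/RT = (2)(96485)(0.42)/((8.314)(298)) = 32.71.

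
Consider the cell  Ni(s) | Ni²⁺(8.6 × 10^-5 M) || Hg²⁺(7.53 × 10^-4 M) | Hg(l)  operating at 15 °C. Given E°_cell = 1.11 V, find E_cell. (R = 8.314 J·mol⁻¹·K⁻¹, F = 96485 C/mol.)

Balancing electrons gives n = 2; the reaction quotient is Q = [Ni²⁺]/[Hg²⁺] = 0.114.
E = E° − (RT/nF) ln Q = 1.11 − (8.314×288)/(2×96485) × (-2.170) = 1.110 + 0.027 = 1.137 V.

1.14 V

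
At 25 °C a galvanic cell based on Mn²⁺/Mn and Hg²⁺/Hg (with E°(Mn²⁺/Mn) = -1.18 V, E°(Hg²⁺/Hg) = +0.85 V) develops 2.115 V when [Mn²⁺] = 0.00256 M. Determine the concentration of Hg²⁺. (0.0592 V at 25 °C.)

From the Nernst equation, log Q = n(E° − E)/0.0592 = 2(2.03 − 2.115)/0.0592 = -2.872, so Q = 0.00134.
With Q = [Mn²⁺]/[Hg²⁺] and the known concentrations, [Hg²⁺] in the denominator gives [Hg²⁺] = 1.9 M.

1.9 M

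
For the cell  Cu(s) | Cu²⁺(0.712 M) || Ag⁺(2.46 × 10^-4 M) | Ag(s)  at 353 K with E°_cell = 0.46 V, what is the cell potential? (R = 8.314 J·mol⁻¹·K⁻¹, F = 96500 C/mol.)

0.212 V

Balancing electrons gives n = 2; the reaction quotient is Q = [Cu²⁺]/[Ag⁺]^2 = 1.18 × 10^7.
E = E° − (RT/nF) ln Q = 0.46 − (8.314×353)/(2×96500) × (16.281) = 0.460 − 0.248 = 0.212 V.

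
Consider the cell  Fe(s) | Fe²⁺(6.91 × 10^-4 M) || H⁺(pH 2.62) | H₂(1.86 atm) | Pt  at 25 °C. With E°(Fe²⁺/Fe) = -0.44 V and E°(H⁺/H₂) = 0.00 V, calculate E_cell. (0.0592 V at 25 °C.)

0.37 V

The hydrogen couple is the cathode, so E°_cell = 0.44 V; n = 2.
[H⁺] = 10^(−2.62) = 0.0024 M, and Q = [Fe²⁺]·P(H₂) / [H⁺]^2 = 223.
E = E° − (0.0592/2) log Q = 0.44 − (0.0592/2)(2.349) = 0.370 V.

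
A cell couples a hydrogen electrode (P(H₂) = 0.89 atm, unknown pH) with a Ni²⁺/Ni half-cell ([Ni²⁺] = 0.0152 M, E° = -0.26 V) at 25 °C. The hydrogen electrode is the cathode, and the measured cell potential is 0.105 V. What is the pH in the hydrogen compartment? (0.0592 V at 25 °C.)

pH = 3.55

E°_cell = 0.26 V and n = 2.
log Q = n(E° − E)/0.0592 = 2×(0.26 − 0.105)/0.0592 = 5.236.
With Q = [Ni²⁺]·P(H₂) / [H⁺]^2, solving for [H⁺] gives log[H⁺] = -3.553, so pH = 3.55.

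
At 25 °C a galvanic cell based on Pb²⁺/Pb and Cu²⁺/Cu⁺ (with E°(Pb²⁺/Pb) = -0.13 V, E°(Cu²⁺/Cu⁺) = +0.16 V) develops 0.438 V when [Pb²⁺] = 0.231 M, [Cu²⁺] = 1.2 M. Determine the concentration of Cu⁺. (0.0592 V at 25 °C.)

0.0079 M

From the Nernst equation, log Q = n(E° − E)/0.0592 = 2(0.29 − 0.438)/0.0592 = -5.000, so Q = 1 × 10^-5.
With Q = [Pb²⁺]·[Cu⁺]^2/[Cu²⁺]^2 and the known concentrations, [Cu⁺]^2 in the numerator gives [Cu⁺] = 0.0079 M.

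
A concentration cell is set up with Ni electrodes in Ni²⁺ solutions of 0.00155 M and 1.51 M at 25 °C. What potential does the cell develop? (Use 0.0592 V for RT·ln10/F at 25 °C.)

0.088 V

Both half-cells are Ni²⁺/Ni, so E°_cell = 0. The concentrated side is the cathode; the cell reaction moves Ni²⁺ from high to low concentration with n = 2.
Q = [Ni²⁺]_dilute/[Ni²⁺]_conc = 0.00155/1.51 = 0.00103.
E = 0 − (0.0592/2) log Q = −(0.0592/2)(-2.989) = 0.0885 V.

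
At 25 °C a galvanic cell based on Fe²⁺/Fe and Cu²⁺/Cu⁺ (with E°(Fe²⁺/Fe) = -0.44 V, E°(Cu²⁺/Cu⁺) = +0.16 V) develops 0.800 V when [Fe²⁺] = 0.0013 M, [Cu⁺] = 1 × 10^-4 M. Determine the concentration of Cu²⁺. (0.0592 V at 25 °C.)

0.0086 M

From the Nernst equation, log Q = n(E° − E)/0.0592 = 2(0.60 − 0.800)/0.0592 = -6.757, so Q = 1.75 × 10^-7.
With Q = [Fe²⁺]·[Cu⁺]^2/[Cu²⁺]^2 and the known concentrations, [Cu²⁺]^2 in the denominator gives [Cu²⁺] = 0.0086 M.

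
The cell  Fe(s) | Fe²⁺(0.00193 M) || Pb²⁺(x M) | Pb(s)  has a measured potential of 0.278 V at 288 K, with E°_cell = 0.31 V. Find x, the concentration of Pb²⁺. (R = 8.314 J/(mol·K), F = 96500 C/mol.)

1.5 × 10^-4 M

From the Nernst equation, ln Q = nF(E° − E)/RT = 2×96500×(0.31 − 0.278)/(8.314×288) = 2.579, so Q = 13.2.
With Q = [Fe²⁺]/[Pb²⁺] and the known concentrations, [Pb²⁺] in the denominator gives [Pb²⁺] = 1.5 × 10^-4 M.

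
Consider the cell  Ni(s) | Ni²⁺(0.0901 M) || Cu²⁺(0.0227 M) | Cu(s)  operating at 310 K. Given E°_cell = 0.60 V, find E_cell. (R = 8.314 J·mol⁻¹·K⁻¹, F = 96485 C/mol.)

Balancing electrons gives n = 2; the reaction quotient is Q = [Ni²⁺]/[Cu²⁺] = 3.97.
E = E° − (RT/nF) ln Q = 0.60 − (8.314×310)/(2×96485) × (1.379) = 0.600 − 0.018 = 0.582 V.

0.582 V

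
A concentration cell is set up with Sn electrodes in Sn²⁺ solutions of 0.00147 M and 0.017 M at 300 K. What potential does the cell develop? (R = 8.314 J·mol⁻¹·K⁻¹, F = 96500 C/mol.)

0.032 V

Both half-cells are Sn²⁺/Sn, so E°_cell = 0. The concentrated side is the cathode; the cell reaction moves Sn²⁺ from high to low concentration with n = 2.
Q = [Sn²⁺]_dilute/[Sn²⁺]_conc = 0.00147/0.017 = 0.0865.
E = 0 − (RT/nF) ln Q = −((8.314×300)/(2×96500))(-2.448) = 0.0316 V.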